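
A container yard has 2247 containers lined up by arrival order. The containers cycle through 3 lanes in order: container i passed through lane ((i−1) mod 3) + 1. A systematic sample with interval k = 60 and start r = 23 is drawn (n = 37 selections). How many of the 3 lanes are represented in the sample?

Consecutive selections differ by k = 60, so their lane numbers differ by 60 mod 3 = 0.
gcd(60, 3) = 3, so the sample visits 3/3 = 1 distinct residues mod 3.
Start 23 is lane 2; the lanes hit are 2.

1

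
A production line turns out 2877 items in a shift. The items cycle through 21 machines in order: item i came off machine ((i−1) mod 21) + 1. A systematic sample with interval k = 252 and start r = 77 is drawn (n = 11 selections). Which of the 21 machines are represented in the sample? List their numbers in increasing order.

Consecutive selections differ by k = 252, so their machine numbers differ by 252 mod 21 = 0.
gcd(252, 21) = 21, so the sample visits 21/21 = 1 distinct residues mod 21.
Start 77 is machine 14; the machines hit are 14.

14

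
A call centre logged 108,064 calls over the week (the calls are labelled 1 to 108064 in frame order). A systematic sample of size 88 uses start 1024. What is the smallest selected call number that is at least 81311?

k = 108064/88 = 1228
Steps past start: ⌈(81311 − 1024)/1228⌉ = ⌈80287/1228⌉ = 66
Selected call: 1024 + 66×1228 = 82072

82072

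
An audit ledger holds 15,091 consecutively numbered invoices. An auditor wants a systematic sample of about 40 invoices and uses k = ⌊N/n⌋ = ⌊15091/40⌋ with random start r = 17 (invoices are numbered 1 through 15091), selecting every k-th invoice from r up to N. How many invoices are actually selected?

40

k = ⌊15091/40⌋ = 377
Achieved size = ⌊(15091 − 17)/377⌋ + 1 = ⌊15074/377⌋ + 1 = 39 + 1 = 40
(last selection: 17 + 39×377 = 14720 ≤ 15091; next would be 15097 > 15091)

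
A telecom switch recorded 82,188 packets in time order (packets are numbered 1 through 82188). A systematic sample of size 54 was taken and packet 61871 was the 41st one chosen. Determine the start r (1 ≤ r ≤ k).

k = 82188/54 = 1522
r = 61871 − (41−1)×1522 = 61871 − 60880 = 991

991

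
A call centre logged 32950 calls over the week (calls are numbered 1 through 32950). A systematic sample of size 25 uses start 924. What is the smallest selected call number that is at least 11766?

k = 32950/25 = 1318
Steps past start: ⌈(11766 − 924)/1318⌉ = ⌈10842/1318⌉ = 9
Selected call: 924 + 9×1318 = 12786

12786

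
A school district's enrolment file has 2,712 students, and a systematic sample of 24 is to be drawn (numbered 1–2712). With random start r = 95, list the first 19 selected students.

95, 208, 321, 434, 547, 660, 773, 886, 999, 1112, 1225, 1338, 1451, 1564, 1677, 1790, 1903, 2016, 2129

k = N/n = 2712/24 = 113
student 1: 95
student 2: 95 + 113 = 208
student 3: 208 + 113 = 321
student 4: 321 + 113 = 434
student 5: 434 + 113 = 547
student 6: 547 + 113 = 660
student 7: 660 + 113 = 773
student 8: 773 + 113 = 886
student 9: 886 + 113 = 999
student 10: 999 + 113 = 1112
student 11: 1112 + 113 = 1225
student 12: 1225 + 113 = 1338
student 13: 1338 + 113 = 1451
student 14: 1451 + 113 = 1564
student 15: 1564 + 113 = 1677
student 16: 1677 + 113 = 1790
student 17: 1790 + 113 = 1903
student 18: 1903 + 113 = 2016
student 19: 2016 + 113 = 2129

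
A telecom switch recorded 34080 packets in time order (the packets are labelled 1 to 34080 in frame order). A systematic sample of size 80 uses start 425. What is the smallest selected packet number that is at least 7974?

k = 34080/80 = 426
Steps past start: ⌈(7974 − 425)/426⌉ = ⌈7549/426⌉ = 18
Selected packet: 425 + 18×426 = 8093

8093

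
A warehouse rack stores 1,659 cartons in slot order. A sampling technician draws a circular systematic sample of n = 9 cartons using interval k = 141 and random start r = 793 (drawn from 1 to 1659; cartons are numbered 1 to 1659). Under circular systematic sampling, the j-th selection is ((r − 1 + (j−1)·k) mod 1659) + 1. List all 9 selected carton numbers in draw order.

Selection 1: 793
Selection 2: 793 + 141 = 934
Selection 3: 934 + 141 = 1075
Selection 4: 1075 + 141 = 1216
Selection 5: 1216 + 141 = 1357
Selection 6: 1357 + 141 = 1498
Selection 7: 1498 + 141 = 1639
Selection 8: 1639 + 141 = 1780 → 1780 − 1659 = 121
Selection 9: 121 + 141 = 262

793, 934, 1075, 1216, 1357, 1498, 1639, 121, 262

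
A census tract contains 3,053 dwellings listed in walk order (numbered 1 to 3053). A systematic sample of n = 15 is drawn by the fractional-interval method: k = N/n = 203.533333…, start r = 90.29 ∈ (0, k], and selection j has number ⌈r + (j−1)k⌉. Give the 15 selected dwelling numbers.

91, 294, 498, 701, 905, 1108, 1312, 1516, 1719, 1923, 2126, 2330, 2533, 2737, 2940

j=1: r + 0k = 90.29 → ⌈·⌉ = 91
j=2: r + 1k = 293.823333… → ⌈·⌉ = 294
j=3: r + 2k = 497.356666… → ⌈·⌉ = 498
j=4: r + 3k = 700.89 → ⌈·⌉ = 701
j=5: r + 4k = 904.423333… → ⌈·⌉ = 905
j=6: r + 5k = 1107.956666… → ⌈·⌉ = 1108
j=7: r + 6k = 1311.49 → ⌈·⌉ = 1312
j=8: r + 7k = 1515.023333… → ⌈·⌉ = 1516
j=9: r + 8k = 1718.556666… → ⌈·⌉ = 1719
j=10: r + 9k = 1922.09 → ⌈·⌉ = 1923
j=11: r + 10k = 2125.623333… → ⌈·⌉ = 2126
j=12: r + 11k = 2329.156666… → ⌈·⌉ = 2330
j=13: r + 12k = 2532.69 → ⌈·⌉ = 2533
j=14: r + 13k = 2736.223333… → ⌈·⌉ = 2737
j=15: r + 14k = 2939.756666… → ⌈·⌉ = 2940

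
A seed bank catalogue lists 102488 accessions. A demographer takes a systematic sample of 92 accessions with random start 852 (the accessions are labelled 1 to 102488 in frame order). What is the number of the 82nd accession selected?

k = 102488/92 = 1114
82nd selection = r + (82−1)·k = 852 + 81×1114 = 852 + 90234 = 91086

91086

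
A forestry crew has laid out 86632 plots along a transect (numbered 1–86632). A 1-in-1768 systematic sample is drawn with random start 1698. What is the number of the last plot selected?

86562

k = 1768
49th selection = r + (49−1)·k = 1698 + 48×1768 = 1698 + 84864 = 86562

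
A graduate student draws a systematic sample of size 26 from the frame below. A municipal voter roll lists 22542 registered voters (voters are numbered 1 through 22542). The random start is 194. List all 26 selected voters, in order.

k = N/n = 22542/26 = 867
voter 1: 194
voter 2: 194 + 867 = 1061
voter 3: 1061 + 867 = 1928
voter 4: 1928 + 867 = 2795
voter 5: 2795 + 867 = 3662
voter 6: 3662 + 867 = 4529
voter 7: 4529 + 867 = 5396
voter 8: 5396 + 867 = 6263
voter 9: 6263 + 867 = 7130
voter 10: 7130 + 867 = 7997
voter 11: 7997 + 867 = 8864
voter 12: 8864 + 867 = 9731
voter 13: 9731 + 867 = 10598
voter 14: 10598 + 867 = 11465
voter 15: 11465 + 867 = 12332
voter 16: 12332 + 867 = 13199
voter 17: 13199 + 867 = 14066
voter 18: 14066 + 867 = 14933
voter 19: 14933 + 867 = 15800
voter 20: 15800 + 867 = 16667
voter 21: 16667 + 867 = 17534
voter 22: 17534 + 867 = 18401
voter 23: 18401 + 867 = 19268
voter 24: 19268 + 867 = 20135
voter 25: 20135 + 867 = 21002
voter 26: 21002 + 867 = 21869

194, 1061, 1928, 2795, 3662, 4529, 5396, 6263, 7130, 7997, 8864, 9731, 10598, 11465, 12332, 13199, 14066, 14933, 15800, 16667, 17534, 18401, 19268, 20135, 21002, 21869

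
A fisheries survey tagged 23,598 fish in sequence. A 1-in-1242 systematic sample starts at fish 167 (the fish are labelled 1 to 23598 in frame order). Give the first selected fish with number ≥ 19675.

20039

k = 1242
Steps past start: ⌈(19675 − 167)/1242⌉ = ⌈19508/1242⌉ = 16
Selected fish: 167 + 16×1242 = 20039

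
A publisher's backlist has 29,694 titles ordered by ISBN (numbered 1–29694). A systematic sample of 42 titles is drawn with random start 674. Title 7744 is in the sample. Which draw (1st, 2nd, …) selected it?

11

k = 29694/42 = 707
position = (7744 − 674)/707 + 1 = 7070/707 + 1 = 10 + 1 = 11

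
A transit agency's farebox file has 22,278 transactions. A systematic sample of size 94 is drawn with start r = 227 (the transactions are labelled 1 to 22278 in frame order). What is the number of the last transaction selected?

22268

k = 22278/94 = 237
94th selection = r + (94−1)·k = 227 + 93×237 = 227 + 22041 = 22268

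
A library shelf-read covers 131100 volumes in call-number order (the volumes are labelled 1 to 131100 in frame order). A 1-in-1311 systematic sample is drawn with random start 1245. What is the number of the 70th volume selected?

k = 1311
70th selection = r + (70−1)·k = 1245 + 69×1311 = 1245 + 90459 = 91704

91704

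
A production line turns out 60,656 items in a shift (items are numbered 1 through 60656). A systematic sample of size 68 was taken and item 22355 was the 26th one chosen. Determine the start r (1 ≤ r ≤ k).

55

k = 60656/68 = 892
r = 22355 − (26−1)×892 = 22355 − 22300 = 55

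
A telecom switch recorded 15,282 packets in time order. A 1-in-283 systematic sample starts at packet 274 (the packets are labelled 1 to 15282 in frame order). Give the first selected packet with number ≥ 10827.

k = 283
Steps past start: ⌈(10827 − 274)/283⌉ = ⌈10553/283⌉ = 38
Selected packet: 274 + 38×283 = 11028

11028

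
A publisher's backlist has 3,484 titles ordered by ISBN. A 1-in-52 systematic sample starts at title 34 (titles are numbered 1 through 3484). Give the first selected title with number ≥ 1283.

1334

k = 52
Steps past start: ⌈(1283 − 34)/52⌉ = ⌈1249/52⌉ = 25
Selected title: 34 + 25×52 = 1334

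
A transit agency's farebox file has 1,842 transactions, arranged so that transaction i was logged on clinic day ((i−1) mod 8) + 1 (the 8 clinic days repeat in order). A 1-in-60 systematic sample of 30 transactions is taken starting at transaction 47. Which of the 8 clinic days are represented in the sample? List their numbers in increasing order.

Consecutive selections differ by k = 60, so their clinic day numbers differ by 60 mod 8 = 4.
gcd(60, 8) = 4, so the sample visits 8/4 = 2 distinct residues mod 8.
Start 47 is clinic day 7; the clinic days hit are 3, 7.

3, 7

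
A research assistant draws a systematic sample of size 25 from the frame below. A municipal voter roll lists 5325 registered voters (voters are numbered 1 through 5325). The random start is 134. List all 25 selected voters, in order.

k = N/n = 5325/25 = 213
voter 1: 134
voter 2: 134 + 213 = 347
voter 3: 347 + 213 = 560
voter 4: 560 + 213 = 773
voter 5: 773 + 213 = 986
voter 6: 986 + 213 = 1199
voter 7: 1199 + 213 = 1412
voter 8: 1412 + 213 = 1625
voter 9: 1625 + 213 = 1838
voter 10: 1838 + 213 = 2051
voter 11: 2051 + 213 = 2264
voter 12: 2264 + 213 = 2477
voter 13: 2477 + 213 = 2690
voter 14: 2690 + 213 = 2903
voter 15: 2903 + 213 = 3116
voter 16: 3116 + 213 = 3329
voter 17: 3329 + 213 = 3542
voter 18: 3542 + 213 = 3755
voter 19: 3755 + 213 = 3968
voter 20: 3968 + 213 = 4181
voter 21: 4181 + 213 = 4394
voter 22: 4394 + 213 = 4607
voter 23: 4607 + 213 = 4820
voter 24: 4820 + 213 = 5033
voter 25: 5033 + 213 = 5246

134, 347, 560, 773, 986, 1199, 1412, 1625, 1838, 2051, 2264, 2477, 2690, 2903, 3116, 3329, 3542, 3755, 3968, 4181, 4394, 4607, 4820, 5033, 5246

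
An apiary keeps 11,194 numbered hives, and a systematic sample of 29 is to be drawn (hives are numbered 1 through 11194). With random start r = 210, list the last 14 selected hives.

6000, 6386, 6772, 7158, 7544, 7930, 8316, 8702, 9088, 9474, 9860, 10246, 10632, 11018

k = N/n = 11194/29 = 386
16th selection = 210 + 15×386 = 6000
17th: 6000 + 386 = 6386
18th: 6386 + 386 = 6772
19th: 6772 + 386 = 7158
20th: 7158 + 386 = 7544
21st: 7544 + 386 = 7930
22nd: 7930 + 386 = 8316
23rd: 8316 + 386 = 8702
24th: 8702 + 386 = 9088
25th: 9088 + 386 = 9474
26th: 9474 + 386 = 9860
27th: 9860 + 386 = 10246
28th: 10246 + 386 = 10632
29th: 10632 + 386 = 11018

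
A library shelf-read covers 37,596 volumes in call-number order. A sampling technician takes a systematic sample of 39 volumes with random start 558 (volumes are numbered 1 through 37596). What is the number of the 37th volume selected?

k = 37596/39 = 964
37th selection = r + (37−1)·k = 558 + 36×964 = 558 + 34704 = 35262

35262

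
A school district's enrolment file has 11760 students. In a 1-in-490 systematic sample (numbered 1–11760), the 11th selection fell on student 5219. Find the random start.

k = 490
r = 5219 − (11−1)×490 = 5219 − 4900 = 319

319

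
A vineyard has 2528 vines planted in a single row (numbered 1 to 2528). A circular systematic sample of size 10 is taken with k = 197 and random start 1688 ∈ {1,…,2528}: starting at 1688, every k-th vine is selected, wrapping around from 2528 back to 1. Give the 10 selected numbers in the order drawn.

Selection 1: 1688
Selection 2: 1688 + 197 = 1885
Selection 3: 1885 + 197 = 2082
Selection 4: 2082 + 197 = 2279
Selection 5: 2279 + 197 = 2476
Selection 6: 2476 + 197 = 2673 → 2673 − 2528 = 145
Selection 7: 145 + 197 = 342
Selection 8: 342 + 197 = 539
Selection 9: 539 + 197 = 736
Selection 10: 736 + 197 = 933

1688, 1885, 2082, 2279, 2476, 145, 342, 539, 736, 933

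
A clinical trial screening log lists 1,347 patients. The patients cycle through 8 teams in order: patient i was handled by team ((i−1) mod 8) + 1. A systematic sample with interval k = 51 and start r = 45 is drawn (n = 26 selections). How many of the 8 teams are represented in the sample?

8

Consecutive selections differ by k = 51, so their team numbers differ by 51 mod 8 = 3.
gcd(51, 8) = 1, so the sample visits 8/1 = 8 distinct residues mod 8.
Start 45 is team 5; the teams hit are 1, 2, 3, 4, 5, 6, 7, 8.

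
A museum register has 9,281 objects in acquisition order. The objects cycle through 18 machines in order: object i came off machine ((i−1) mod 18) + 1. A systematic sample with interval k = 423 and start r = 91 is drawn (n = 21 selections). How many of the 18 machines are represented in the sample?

Consecutive selections differ by k = 423, so their machine numbers differ by 423 mod 18 = 9.
gcd(423, 18) = 9, so the sample visits 18/9 = 2 distinct residues mod 18.
Start 91 is machine 1; the machines hit are 1, 10.

2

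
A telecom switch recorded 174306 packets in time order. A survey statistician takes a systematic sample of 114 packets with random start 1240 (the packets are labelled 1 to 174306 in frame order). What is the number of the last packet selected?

174017

k = 174306/114 = 1529
114th selection = r + (114−1)·k = 1240 + 113×1529 = 1240 + 172777 = 174017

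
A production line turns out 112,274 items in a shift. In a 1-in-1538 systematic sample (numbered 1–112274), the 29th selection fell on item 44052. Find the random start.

988

k = 1538
r = 44052 − (29−1)×1538 = 44052 − 43064 = 988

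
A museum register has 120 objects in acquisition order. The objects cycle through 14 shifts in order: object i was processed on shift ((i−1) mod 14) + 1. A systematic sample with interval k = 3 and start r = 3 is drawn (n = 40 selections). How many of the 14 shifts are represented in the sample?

14

Consecutive selections differ by k = 3, so their shift numbers differ by 3 mod 14 = 3.
gcd(3, 14) = 1, so the sample visits 14/1 = 14 distinct residues mod 14.
Start 3 is shift 3; the shifts hit are 1, 2, 3, 4, 5, 6, 7, 8, 9, 10, 11, 12, 13, 14.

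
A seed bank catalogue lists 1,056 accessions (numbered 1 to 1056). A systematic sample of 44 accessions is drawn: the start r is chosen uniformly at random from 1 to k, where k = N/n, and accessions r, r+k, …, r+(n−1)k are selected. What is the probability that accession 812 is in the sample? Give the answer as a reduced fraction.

1/24

k = 1056/44 = 24.
Accession 812 is selected iff r ≡ 812 (mod 24); exactly one such r in {1,…,24}.
Inclusion probability = 1/24.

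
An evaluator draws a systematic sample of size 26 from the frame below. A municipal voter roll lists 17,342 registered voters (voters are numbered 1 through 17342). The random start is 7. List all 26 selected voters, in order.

k = N/n = 17342/26 = 667
voter 1: 7
voter 2: 7 + 667 = 674
voter 3: 674 + 667 = 1341
voter 4: 1341 + 667 = 2008
voter 5: 2008 + 667 = 2675
voter 6: 2675 + 667 = 3342
voter 7: 3342 + 667 = 4009
voter 8: 4009 + 667 = 4676
voter 9: 4676 + 667 = 5343
voter 10: 5343 + 667 = 6010
voter 11: 6010 + 667 = 6677
voter 12: 6677 + 667 = 7344
voter 13: 7344 + 667 = 8011
voter 14: 8011 + 667 = 8678
voter 15: 8678 + 667 = 9345
voter 16: 9345 + 667 = 10012
voter 17: 10012 + 667 = 10679
voter 18: 10679 + 667 = 11346
voter 19: 11346 + 667 = 12013
voter 20: 12013 + 667 = 12680
voter 21: 12680 + 667 = 13347
voter 22: 13347 + 667 = 14014
voter 23: 14014 + 667 = 14681
voter 24: 14681 + 667 = 15348
voter 25: 15348 + 667 = 16015
voter 26: 16015 + 667 = 16682

7, 674, 1341, 2008, 2675, 3342, 4009, 4676, 5343, 6010, 6677, 7344, 8011, 8678, 9345, 10012, 10679, 11346, 12013, 12680, 13347, 14014, 14681, 15348, 16015, 16682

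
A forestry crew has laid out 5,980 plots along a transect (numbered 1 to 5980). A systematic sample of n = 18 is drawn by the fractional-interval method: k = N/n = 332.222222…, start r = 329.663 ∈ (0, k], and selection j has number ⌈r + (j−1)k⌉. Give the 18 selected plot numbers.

330, 662, 995, 1327, 1659, 1991, 2323, 2656, 2988, 3320, 3652, 3985, 4317, 4649, 4981, 5313, 5646, 5978

j=1: r + 0k = 329.663 → ⌈·⌉ = 330
j=2: r + 1k = 661.885222… → ⌈·⌉ = 662
j=3: r + 2k = 994.107444… → ⌈·⌉ = 995
j=4: r + 3k = 1326.329666… → ⌈·⌉ = 1327
j=5: r + 4k = 1658.551888… → ⌈·⌉ = 1659
j=6: r + 5k = 1990.774111… → ⌈·⌉ = 1991
j=7: r + 6k = 2322.996333… → ⌈·⌉ = 2323
j=8: r + 7k = 2655.218555… → ⌈·⌉ = 2656
j=9: r + 8k = 2987.440777… → ⌈·⌉ = 2988
j=10: r + 9k = 3319.663 → ⌈·⌉ = 3320
j=11: r + 10k = 3651.885222… → ⌈·⌉ = 3652
j=12: r + 11k = 3984.107444… → ⌈·⌉ = 3985
j=13: r + 12k = 4316.329666… → ⌈·⌉ = 4317
j=14: r + 13k = 4648.551888… → ⌈·⌉ = 4649
j=15: r + 14k = 4980.774111… → ⌈·⌉ = 4981
j=16: r + 15k = 5312.996333… → ⌈·⌉ = 5313
j=17: r + 16k = 5645.218555… → ⌈·⌉ = 5646
j=18: r + 17k = 5977.440777… → ⌈·⌉ = 5978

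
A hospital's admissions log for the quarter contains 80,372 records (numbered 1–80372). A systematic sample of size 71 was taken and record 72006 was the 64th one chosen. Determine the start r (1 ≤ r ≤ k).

k = 80372/71 = 1132
r = 72006 − (64−1)×1132 = 72006 − 71316 = 690

690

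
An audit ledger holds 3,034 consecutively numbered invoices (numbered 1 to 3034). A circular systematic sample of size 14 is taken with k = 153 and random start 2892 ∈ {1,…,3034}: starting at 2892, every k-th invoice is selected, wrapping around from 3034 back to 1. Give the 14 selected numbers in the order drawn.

Selection 1: 2892
Selection 2: 2892 + 153 = 3045 → 3045 − 3034 = 11
Selection 3: 11 + 153 = 164
Selection 4: 164 + 153 = 317
Selection 5: 317 + 153 = 470
Selection 6: 470 + 153 = 623
Selection 7: 623 + 153 = 776
Selection 8: 776 + 153 = 929
Selection 9: 929 + 153 = 1082
Selection 10: 1082 + 153 = 1235
Selection 11: 1235 + 153 = 1388
Selection 12: 1388 + 153 = 1541
Selection 13: 1541 + 153 = 1694
Selection 14: 1694 + 153 = 1847

2892, 11, 164, 317, 470, 623, 776, 929, 1082, 1235, 1388, 1541, 1694, 1847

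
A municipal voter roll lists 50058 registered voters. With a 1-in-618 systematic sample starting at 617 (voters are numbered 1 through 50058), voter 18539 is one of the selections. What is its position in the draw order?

30

k = 618
position = (18539 − 617)/618 + 1 = 17922/618 + 1 = 29 + 1 = 30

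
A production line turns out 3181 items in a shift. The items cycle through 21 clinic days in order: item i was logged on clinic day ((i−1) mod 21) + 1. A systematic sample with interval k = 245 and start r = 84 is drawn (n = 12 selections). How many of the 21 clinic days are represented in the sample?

Consecutive selections differ by k = 245, so their clinic day numbers differ by 245 mod 21 = 14.
gcd(245, 21) = 7, so the sample visits 21/7 = 3 distinct residues mod 21.
Start 84 is clinic day 21; the clinic days hit are 7, 14, 21.

3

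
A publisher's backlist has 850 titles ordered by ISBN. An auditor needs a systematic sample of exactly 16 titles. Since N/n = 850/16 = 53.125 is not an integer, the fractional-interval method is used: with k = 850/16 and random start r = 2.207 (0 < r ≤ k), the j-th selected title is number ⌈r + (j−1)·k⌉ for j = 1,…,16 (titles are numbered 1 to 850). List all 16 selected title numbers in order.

j=1: r + 0k = 2.207 → ⌈·⌉ = 3
j=2: r + 1k = 55.332 → ⌈·⌉ = 56
j=3: r + 2k = 108.457 → ⌈·⌉ = 109
j=4: r + 3k = 161.582 → ⌈·⌉ = 162
j=5: r + 4k = 214.707 → ⌈·⌉ = 215
j=6: r + 5k = 267.832 → ⌈·⌉ = 268
j=7: r + 6k = 320.957 → ⌈·⌉ = 321
j=8: r + 7k = 374.082 → ⌈·⌉ = 375
j=9: r + 8k = 427.207 → ⌈·⌉ = 428
j=10: r + 9k = 480.332 → ⌈·⌉ = 481
j=11: r + 10k = 533.457 → ⌈·⌉ = 534
j=12: r + 11k = 586.582 → ⌈·⌉ = 587
j=13: r + 12k = 639.707 → ⌈·⌉ = 640
j=14: r + 13k = 692.832 → ⌈·⌉ = 693
j=15: r + 14k = 745.957 → ⌈·⌉ = 746
j=16: r + 15k = 799.082 → ⌈·⌉ = 800

3, 56, 109, 162, 215, 268, 321, 375, 428, 481, 534, 587, 640, 693, 746, 800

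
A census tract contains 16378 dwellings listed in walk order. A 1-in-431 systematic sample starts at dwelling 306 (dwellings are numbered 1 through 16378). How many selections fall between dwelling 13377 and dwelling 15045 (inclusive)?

4

k = 431
First selection ≥ 13377: 306 + ⌈(13377−306)/431⌉·431 = 306 + 31×431 = 13667
Last selection ≤ 15045: 306 + ⌊(15045−306)/431⌋·431 = 306 + 34×431 = 14960
Count = 34 − 31 + 1 = 4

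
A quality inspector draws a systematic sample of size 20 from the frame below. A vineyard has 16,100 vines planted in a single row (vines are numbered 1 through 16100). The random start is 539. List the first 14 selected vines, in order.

539, 1344, 2149, 2954, 3759, 4564, 5369, 6174, 6979, 7784, 8589, 9394, 10199, 11004

k = N/n = 16100/20 = 805
vine 1: 539
vine 2: 539 + 805 = 1344
vine 3: 1344 + 805 = 2149
vine 4: 2149 + 805 = 2954
vine 5: 2954 + 805 = 3759
vine 6: 3759 + 805 = 4564
vine 7: 4564 + 805 = 5369
vine 8: 5369 + 805 = 6174
vine 9: 6174 + 805 = 6979
vine 10: 6979 + 805 = 7784
vine 11: 7784 + 805 = 8589
vine 12: 8589 + 805 = 9394
vine 13: 9394 + 805 = 10199
vine 14: 10199 + 805 = 11004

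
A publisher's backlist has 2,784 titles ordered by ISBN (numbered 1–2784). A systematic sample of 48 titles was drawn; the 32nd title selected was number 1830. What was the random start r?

32

k = 2784/48 = 58
r = 1830 − (32−1)×58 = 1830 − 1798 = 32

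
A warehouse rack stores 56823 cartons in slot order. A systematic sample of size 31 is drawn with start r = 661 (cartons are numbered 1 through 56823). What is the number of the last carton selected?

55651

k = 56823/31 = 1833
31st selection = r + (31−1)·k = 661 + 30×1833 = 661 + 54990 = 55651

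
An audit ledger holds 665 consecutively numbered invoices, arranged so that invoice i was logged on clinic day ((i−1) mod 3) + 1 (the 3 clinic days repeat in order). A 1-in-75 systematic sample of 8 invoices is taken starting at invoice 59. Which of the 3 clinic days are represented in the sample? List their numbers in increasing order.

2

Consecutive selections differ by k = 75, so their clinic day numbers differ by 75 mod 3 = 0.
gcd(75, 3) = 3, so the sample visits 3/3 = 1 distinct residues mod 3.
Start 59 is clinic day 2; the clinic days hit are 2.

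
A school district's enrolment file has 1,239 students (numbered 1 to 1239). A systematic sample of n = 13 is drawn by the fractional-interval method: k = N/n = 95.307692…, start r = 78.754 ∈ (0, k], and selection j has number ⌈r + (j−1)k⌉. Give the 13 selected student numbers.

79, 175, 270, 365, 460, 556, 651, 746, 842, 937, 1032, 1128, 1223

j=1: r + 0k = 78.754 → ⌈·⌉ = 79
j=2: r + 1k = 174.061692… → ⌈·⌉ = 175
j=3: r + 2k = 269.369384… → ⌈·⌉ = 270
j=4: r + 3k = 364.677076… → ⌈·⌉ = 365
j=5: r + 4k = 459.984769… → ⌈·⌉ = 460
j=6: r + 5k = 555.292461… → ⌈·⌉ = 556
j=7: r + 6k = 650.600153… → ⌈·⌉ = 651
j=8: r + 7k = 745.907846… → ⌈·⌉ = 746
j=9: r + 8k = 841.215538… → ⌈·⌉ = 842
j=10: r + 9k = 936.523230… → ⌈·⌉ = 937
j=11: r + 10k = 1031.830923… → ⌈·⌉ = 1032
j=12: r + 11k = 1127.138615… → ⌈·⌉ = 1128
j=13: r + 12k = 1222.446307… → ⌈·⌉ = 1223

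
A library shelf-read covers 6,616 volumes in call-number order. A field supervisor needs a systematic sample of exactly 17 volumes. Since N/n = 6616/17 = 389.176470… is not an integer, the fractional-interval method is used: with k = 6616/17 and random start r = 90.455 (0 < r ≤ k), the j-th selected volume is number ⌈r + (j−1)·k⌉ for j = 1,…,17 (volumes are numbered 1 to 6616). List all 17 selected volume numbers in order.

j=1: r + 0k = 90.455 → ⌈·⌉ = 91
j=2: r + 1k = 479.631470… → ⌈·⌉ = 480
j=3: r + 2k = 868.807941… → ⌈·⌉ = 869
j=4: r + 3k = 1257.984411… → ⌈·⌉ = 1258
j=5: r + 4k = 1647.160882… → ⌈·⌉ = 1648
j=6: r + 5k = 2036.337352… → ⌈·⌉ = 2037
j=7: r + 6k = 2425.513823… → ⌈·⌉ = 2426
j=8: r + 7k = 2814.690294… → ⌈·⌉ = 2815
j=9: r + 8k = 3203.866764… → ⌈·⌉ = 3204
j=10: r + 9k = 3593.043235… → ⌈·⌉ = 3594
j=11: r + 10k = 3982.219705… → ⌈·⌉ = 3983
j=12: r + 11k = 4371.396176… → ⌈·⌉ = 4372
j=13: r + 12k = 4760.572647… → ⌈·⌉ = 4761
j=14: r + 13k = 5149.749117… → ⌈·⌉ = 5150
j=15: r + 14k = 5538.925588… → ⌈·⌉ = 5539
j=16: r + 15k = 5928.102058… → ⌈·⌉ = 5929
j=17: r + 16k = 6317.278529… → ⌈·⌉ = 6318

91, 480, 869, 1258, 1648, 2037, 2426, 2815, 3204, 3594, 3983, 4372, 4761, 5150, 5539, 5929, 6318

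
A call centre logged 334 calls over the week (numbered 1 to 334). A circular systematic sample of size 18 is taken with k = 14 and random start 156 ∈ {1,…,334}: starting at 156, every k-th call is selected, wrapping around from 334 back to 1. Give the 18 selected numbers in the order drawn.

156, 170, 184, 198, 212, 226, 240, 254, 268, 282, 296, 310, 324, 4, 18, 32, 46, 60

Selection 1: 156
Selection 2: 156 + 14 = 170
Selection 3: 170 + 14 = 184
Selection 4: 184 + 14 = 198
Selection 5: 198 + 14 = 212
Selection 6: 212 + 14 = 226
Selection 7: 226 + 14 = 240
Selection 8: 240 + 14 = 254
Selection 9: 254 + 14 = 268
Selection 10: 268 + 14 = 282
Selection 11: 282 + 14 = 296
Selection 12: 296 + 14 = 310
Selection 13: 310 + 14 = 324
Selection 14: 324 + 14 = 338 → 338 − 334 = 4
Selection 15: 4 + 14 = 18
Selection 16: 18 + 14 = 32
Selection 17: 32 + 14 = 46
Selection 18: 46 + 14 = 60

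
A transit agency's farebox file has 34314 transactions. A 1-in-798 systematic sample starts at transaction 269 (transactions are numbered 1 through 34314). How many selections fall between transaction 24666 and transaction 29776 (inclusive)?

6

k = 798
First selection ≥ 24666: 269 + ⌈(24666−269)/798⌉·798 = 269 + 31×798 = 25007
Last selection ≤ 29776: 269 + ⌊(29776−269)/798⌋·798 = 269 + 36×798 = 28997
Count = 36 − 31 + 1 = 6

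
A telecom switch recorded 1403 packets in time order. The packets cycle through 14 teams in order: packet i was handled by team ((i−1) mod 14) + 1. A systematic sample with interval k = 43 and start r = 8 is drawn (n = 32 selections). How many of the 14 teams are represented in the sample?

Consecutive selections differ by k = 43, so their team numbers differ by 43 mod 14 = 1.
gcd(43, 14) = 1, so the sample visits 14/1 = 14 distinct residues mod 14.
Start 8 is team 8; the teams hit are 1, 2, 3, 4, 5, 6, 7, 8, 9, 10, 11, 12, 13, 14.

14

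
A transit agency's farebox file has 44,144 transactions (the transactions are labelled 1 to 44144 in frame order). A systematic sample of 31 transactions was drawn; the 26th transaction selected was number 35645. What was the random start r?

k = 44144/31 = 1424
r = 35645 − (26−1)×1424 = 35645 − 35600 = 45

45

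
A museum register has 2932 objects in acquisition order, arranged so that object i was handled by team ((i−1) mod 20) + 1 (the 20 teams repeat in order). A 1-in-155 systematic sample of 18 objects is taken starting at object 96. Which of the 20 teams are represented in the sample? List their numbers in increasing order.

Consecutive selections differ by k = 155, so their team numbers differ by 155 mod 20 = 15.
gcd(155, 20) = 5, so the sample visits 20/5 = 4 distinct residues mod 20.
Start 96 is team 16; the teams hit are 1, 6, 11, 16.

1, 6, 11, 16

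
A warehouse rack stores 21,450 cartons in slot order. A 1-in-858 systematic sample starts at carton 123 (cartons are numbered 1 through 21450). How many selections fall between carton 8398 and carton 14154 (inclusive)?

7

k = 858
First selection ≥ 8398: 123 + ⌈(8398−123)/858⌉·858 = 123 + 10×858 = 8703
Last selection ≤ 14154: 123 + ⌊(14154−123)/858⌋·858 = 123 + 16×858 = 13851
Count = 16 − 10 + 1 = 7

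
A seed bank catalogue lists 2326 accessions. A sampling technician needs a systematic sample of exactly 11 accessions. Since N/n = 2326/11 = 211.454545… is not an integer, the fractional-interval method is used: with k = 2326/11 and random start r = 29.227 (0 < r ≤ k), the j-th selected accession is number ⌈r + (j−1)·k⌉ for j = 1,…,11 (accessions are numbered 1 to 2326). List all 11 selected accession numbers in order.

j=1: r + 0k = 29.227 → ⌈·⌉ = 30
j=2: r + 1k = 240.681545… → ⌈·⌉ = 241
j=3: r + 2k = 452.136090… → ⌈·⌉ = 453
j=4: r + 3k = 663.590636… → ⌈·⌉ = 664
j=5: r + 4k = 875.045181… → ⌈·⌉ = 876
j=6: r + 5k = 1086.499727… → ⌈·⌉ = 1087
j=7: r + 6k = 1297.954272… → ⌈·⌉ = 1298
j=8: r + 7k = 1509.408818… → ⌈·⌉ = 1510
j=9: r + 8k = 1720.863363… → ⌈·⌉ = 1721
j=10: r + 9k = 1932.317909… → ⌈·⌉ = 1933
j=11: r + 10k = 2143.772454… → ⌈·⌉ = 2144

30, 241, 453, 664, 876, 1087, 1298, 1510, 1721, 1933, 2144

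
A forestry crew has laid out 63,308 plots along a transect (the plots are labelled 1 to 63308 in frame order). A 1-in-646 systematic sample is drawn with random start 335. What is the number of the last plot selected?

k = 646
98th selection = r + (98−1)·k = 335 + 97×646 = 335 + 62662 = 62997

62997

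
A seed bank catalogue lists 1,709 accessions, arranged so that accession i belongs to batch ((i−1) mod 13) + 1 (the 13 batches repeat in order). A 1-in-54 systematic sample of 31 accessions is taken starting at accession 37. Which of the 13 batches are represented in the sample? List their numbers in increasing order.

1, 2, 3, 4, 5, 6, 7, 8, 9, 10, 11, 12, 13

Consecutive selections differ by k = 54, so their batch numbers differ by 54 mod 13 = 2.
gcd(54, 13) = 1, so the sample visits 13/1 = 13 distinct residues mod 13.
Start 37 is batch 11; the batches hit are 1, 2, 3, 4, 5, 6, 7, 8, 9, 10, 11, 12, 13.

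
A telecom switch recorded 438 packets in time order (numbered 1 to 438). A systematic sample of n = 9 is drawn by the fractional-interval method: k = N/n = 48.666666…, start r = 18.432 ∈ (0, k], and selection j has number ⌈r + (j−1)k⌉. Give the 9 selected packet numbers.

j=1: r + 0k = 18.432 → ⌈·⌉ = 19
j=2: r + 1k = 67.098666… → ⌈·⌉ = 68
j=3: r + 2k = 115.765333… → ⌈·⌉ = 116
j=4: r + 3k = 164.432 → ⌈·⌉ = 165
j=5: r + 4k = 213.098666… → ⌈·⌉ = 214
j=6: r + 5k = 261.765333… → ⌈·⌉ = 262
j=7: r + 6k = 310.432 → ⌈·⌉ = 311
j=8: r + 7k = 359.098666… → ⌈·⌉ = 360
j=9: r + 8k = 407.765333… → ⌈·⌉ = 408

19, 68, 116, 165, 214, 262, 311, 360, 408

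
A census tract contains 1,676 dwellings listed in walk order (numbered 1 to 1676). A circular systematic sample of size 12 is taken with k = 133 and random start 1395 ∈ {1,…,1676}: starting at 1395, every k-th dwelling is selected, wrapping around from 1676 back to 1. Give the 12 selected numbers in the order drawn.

Selection 1: 1395
Selection 2: 1395 + 133 = 1528
Selection 3: 1528 + 133 = 1661
Selection 4: 1661 + 133 = 1794 → 1794 − 1676 = 118
Selection 5: 118 + 133 = 251
Selection 6: 251 + 133 = 384
Selection 7: 384 + 133 = 517
Selection 8: 517 + 133 = 650
Selection 9: 650 + 133 = 783
Selection 10: 783 + 133 = 916
Selection 11: 916 + 133 = 1049
Selection 12: 1049 + 133 = 1182

1395, 1528, 1661, 118, 251, 384, 517, 650, 783, 916, 1049, 1182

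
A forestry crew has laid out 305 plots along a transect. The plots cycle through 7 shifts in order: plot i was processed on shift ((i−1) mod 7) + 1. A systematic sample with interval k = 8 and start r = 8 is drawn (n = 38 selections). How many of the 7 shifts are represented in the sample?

7

Consecutive selections differ by k = 8, so their shift numbers differ by 8 mod 7 = 1.
gcd(8, 7) = 1, so the sample visits 7/1 = 7 distinct residues mod 7.
Start 8 is shift 1; the shifts hit are 1, 2, 3, 4, 5, 6, 7.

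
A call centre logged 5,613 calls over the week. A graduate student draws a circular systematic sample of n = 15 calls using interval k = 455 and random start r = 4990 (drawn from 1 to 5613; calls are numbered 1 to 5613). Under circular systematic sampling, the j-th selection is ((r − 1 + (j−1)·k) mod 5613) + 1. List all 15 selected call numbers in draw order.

4990, 5445, 287, 742, 1197, 1652, 2107, 2562, 3017, 3472, 3927, 4382, 4837, 5292, 134

Selection 1: 4990
Selection 2: 4990 + 455 = 5445
Selection 3: 5445 + 455 = 5900 → 5900 − 5613 = 287
Selection 4: 287 + 455 = 742
Selection 5: 742 + 455 = 1197
Selection 6: 1197 + 455 = 1652
Selection 7: 1652 + 455 = 2107
Selection 8: 2107 + 455 = 2562
Selection 9: 2562 + 455 = 3017
Selection 10: 3017 + 455 = 3472
Selection 11: 3472 + 455 = 3927
Selection 12: 3927 + 455 = 4382
Selection 13: 4382 + 455 = 4837
Selection 14: 4837 + 455 = 5292
Selection 15: 5292 + 455 = 5747 → 5747 − 5613 = 134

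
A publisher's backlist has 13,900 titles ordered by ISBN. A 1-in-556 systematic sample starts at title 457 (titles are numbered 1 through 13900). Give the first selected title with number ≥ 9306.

k = 556
Steps past start: ⌈(9306 − 457)/556⌉ = ⌈8849/556⌉ = 16
Selected title: 457 + 16×556 = 9353

9353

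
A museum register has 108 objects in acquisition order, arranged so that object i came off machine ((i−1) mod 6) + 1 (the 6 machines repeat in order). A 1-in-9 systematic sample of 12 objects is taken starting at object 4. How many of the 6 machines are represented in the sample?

Consecutive selections differ by k = 9, so their machine numbers differ by 9 mod 6 = 3.
gcd(9, 6) = 3, so the sample visits 6/3 = 2 distinct residues mod 6.
Start 4 is machine 4; the machines hit are 1, 4.

2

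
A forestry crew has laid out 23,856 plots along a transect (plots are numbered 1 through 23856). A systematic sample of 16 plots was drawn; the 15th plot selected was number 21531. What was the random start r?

k = 23856/16 = 1491
r = 21531 − (15−1)×1491 = 21531 − 20874 = 657

657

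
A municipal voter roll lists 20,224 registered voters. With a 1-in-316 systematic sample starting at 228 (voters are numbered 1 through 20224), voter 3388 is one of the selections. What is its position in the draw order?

11

k = 316
position = (3388 − 228)/316 + 1 = 3160/316 + 1 = 10 + 1 = 11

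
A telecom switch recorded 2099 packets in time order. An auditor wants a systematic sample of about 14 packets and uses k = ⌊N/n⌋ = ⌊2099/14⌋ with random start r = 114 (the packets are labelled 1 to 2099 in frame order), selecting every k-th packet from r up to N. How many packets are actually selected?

14

k = ⌊2099/14⌋ = 149
Achieved size = ⌊(2099 − 114)/149⌋ + 1 = ⌊1985/149⌋ + 1 = 13 + 1 = 14
(last selection: 114 + 13×149 = 2051 ≤ 2099; next would be 2200 > 2099)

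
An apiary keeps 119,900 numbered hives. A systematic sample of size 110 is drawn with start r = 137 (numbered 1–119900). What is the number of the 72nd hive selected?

k = 119900/110 = 1090
72nd selection = r + (72−1)·k = 137 + 71×1090 = 137 + 77390 = 77527

77527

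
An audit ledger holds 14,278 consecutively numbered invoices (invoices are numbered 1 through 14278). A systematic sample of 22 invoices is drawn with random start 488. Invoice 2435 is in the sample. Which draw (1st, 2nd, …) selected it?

4

k = 14278/22 = 649
position = (2435 − 488)/649 + 1 = 1947/649 + 1 = 3 + 1 = 4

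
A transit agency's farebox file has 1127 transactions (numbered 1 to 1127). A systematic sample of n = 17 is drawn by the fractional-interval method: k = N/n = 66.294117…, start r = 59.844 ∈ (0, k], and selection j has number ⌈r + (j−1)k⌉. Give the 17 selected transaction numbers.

60, 127, 193, 259, 326, 392, 458, 524, 591, 657, 723, 790, 856, 922, 988, 1055, 1121

j=1: r + 0k = 59.844 → ⌈·⌉ = 60
j=2: r + 1k = 126.138117… → ⌈·⌉ = 127
j=3: r + 2k = 192.432235… → ⌈·⌉ = 193
j=4: r + 3k = 258.726352… → ⌈·⌉ = 259
j=5: r + 4k = 325.020470… → ⌈·⌉ = 326
j=6: r + 5k = 391.314588… → ⌈·⌉ = 392
j=7: r + 6k = 457.608705… → ⌈·⌉ = 458
j=8: r + 7k = 523.902823… → ⌈·⌉ = 524
j=9: r + 8k = 590.196941… → ⌈·⌉ = 591
j=10: r + 9k = 656.491058… → ⌈·⌉ = 657
j=11: r + 10k = 722.785176… → ⌈·⌉ = 723
j=12: r + 11k = 789.079294… → ⌈·⌉ = 790
j=13: r + 12k = 855.373411… → ⌈·⌉ = 856
j=14: r + 13k = 921.667529… → ⌈·⌉ = 922
j=15: r + 14k = 987.961647… → ⌈·⌉ = 988
j=16: r + 15k = 1054.255764… → ⌈·⌉ = 1055
j=17: r + 16k = 1120.549882… → ⌈·⌉ = 1121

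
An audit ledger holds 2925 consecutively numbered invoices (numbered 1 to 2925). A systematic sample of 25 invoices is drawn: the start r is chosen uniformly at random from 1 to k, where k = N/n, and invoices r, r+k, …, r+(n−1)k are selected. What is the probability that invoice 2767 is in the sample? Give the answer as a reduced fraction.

1/117

k = 2925/25 = 117.
Invoice 2767 is selected iff r ≡ 2767 (mod 117); exactly one such r in {1,…,117}.
Inclusion probability = 1/117.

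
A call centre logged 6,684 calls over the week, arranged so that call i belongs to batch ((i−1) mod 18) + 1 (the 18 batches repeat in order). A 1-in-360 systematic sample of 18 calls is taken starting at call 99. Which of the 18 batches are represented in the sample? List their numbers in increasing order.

Consecutive selections differ by k = 360, so their batch numbers differ by 360 mod 18 = 0.
gcd(360, 18) = 18, so the sample visits 18/18 = 1 distinct residues mod 18.
Start 99 is batch 9; the batches hit are 9.

9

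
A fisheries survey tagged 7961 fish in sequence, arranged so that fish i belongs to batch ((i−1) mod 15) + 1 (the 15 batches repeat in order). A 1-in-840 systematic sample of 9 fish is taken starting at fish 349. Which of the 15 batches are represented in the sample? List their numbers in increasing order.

4

Consecutive selections differ by k = 840, so their batch numbers differ by 840 mod 15 = 0.
gcd(840, 15) = 15, so the sample visits 15/15 = 1 distinct residues mod 15.
Start 349 is batch 4; the batches hit are 4.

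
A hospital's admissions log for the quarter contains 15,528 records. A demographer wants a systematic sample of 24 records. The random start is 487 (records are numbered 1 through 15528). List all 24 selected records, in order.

k = N/n = 15528/24 = 647
record 1: 487
record 2: 487 + 647 = 1134
record 3: 1134 + 647 = 1781
record 4: 1781 + 647 = 2428
record 5: 2428 + 647 = 3075
record 6: 3075 + 647 = 3722
record 7: 3722 + 647 = 4369
record 8: 4369 + 647 = 5016
record 9: 5016 + 647 = 5663
record 10: 5663 + 647 = 6310
record 11: 6310 + 647 = 6957
record 12: 6957 + 647 = 7604
record 13: 7604 + 647 = 8251
record 14: 8251 + 647 = 8898
record 15: 8898 + 647 = 9545
record 16: 9545 + 647 = 10192
record 17: 10192 + 647 = 10839
record 18: 10839 + 647 = 11486
record 19: 11486 + 647 = 12133
record 20: 12133 + 647 = 12780
record 21: 12780 + 647 = 13427
record 22: 13427 + 647 = 14074
record 23: 14074 + 647 = 14721
record 24: 14721 + 647 = 15368

487, 1134, 1781, 2428, 3075, 3722, 4369, 5016, 5663, 6310, 6957, 7604, 8251, 8898, 9545, 10192, 10839, 11486, 12133, 12780, 13427, 14074, 14721, 15368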